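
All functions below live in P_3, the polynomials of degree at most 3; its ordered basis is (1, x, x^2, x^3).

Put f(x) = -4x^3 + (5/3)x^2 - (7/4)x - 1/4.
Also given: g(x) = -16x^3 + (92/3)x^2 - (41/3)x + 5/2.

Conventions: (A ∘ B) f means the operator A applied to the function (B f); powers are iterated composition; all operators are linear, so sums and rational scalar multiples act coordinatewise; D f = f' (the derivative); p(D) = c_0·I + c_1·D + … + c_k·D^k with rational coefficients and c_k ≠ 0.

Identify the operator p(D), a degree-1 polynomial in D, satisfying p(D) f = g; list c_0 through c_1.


c_0 = 4, c_1 = -2

D^0 f = -4x^3 + (5/3)x^2 - (7/4)x - 1/4
D^1 f = -12x^2 + (10/3)x - 7/4
matching coefficients of g against c_0 f + c_1 Df + … from the top degree down determines the c_i
solution: c_0 = 4, c_1 = -2


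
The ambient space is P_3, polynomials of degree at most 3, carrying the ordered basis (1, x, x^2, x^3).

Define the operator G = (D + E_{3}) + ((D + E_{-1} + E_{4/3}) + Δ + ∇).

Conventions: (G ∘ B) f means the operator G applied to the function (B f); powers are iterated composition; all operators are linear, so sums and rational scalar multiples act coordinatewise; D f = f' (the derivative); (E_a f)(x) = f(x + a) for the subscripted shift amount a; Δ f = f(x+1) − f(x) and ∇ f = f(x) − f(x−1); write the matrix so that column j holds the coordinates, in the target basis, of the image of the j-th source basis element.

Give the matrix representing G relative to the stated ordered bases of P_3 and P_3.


the matrix is [[3, 22/3, 106/9, 820/27]; [0, 3, 44/3, 106/3]; [0, 0, 3, 22]; [0, 0, 0, 3]] (rows listed top to bottom)

image of 1: 3
image of x: 3x + 22/3
image of x^2: 3x^2 + (44/3)x + 106/9
image of x^3: 3x^3 + 22x^2 + (106/3)x + 820/27
each image's coordinates form column j of the matrix


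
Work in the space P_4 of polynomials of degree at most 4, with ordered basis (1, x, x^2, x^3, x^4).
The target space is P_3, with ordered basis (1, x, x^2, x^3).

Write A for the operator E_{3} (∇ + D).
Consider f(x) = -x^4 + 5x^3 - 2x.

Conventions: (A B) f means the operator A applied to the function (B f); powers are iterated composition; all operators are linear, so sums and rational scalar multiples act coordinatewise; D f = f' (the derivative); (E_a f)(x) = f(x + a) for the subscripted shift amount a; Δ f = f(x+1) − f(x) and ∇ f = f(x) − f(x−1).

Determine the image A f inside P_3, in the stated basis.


the result is g(x) = -8x^3 - 36x^2 - 19x + 53

∇ f = -4x^3 + 21x^2 - 19x + 4
D f = -4x^3 + 15x^2 - 2
(∇ + D) f = -8x^3 + 36x^2 - 19x + 2
E_{3} (∇ + D) f = -8x^3 - 36x^2 - 19x + 53


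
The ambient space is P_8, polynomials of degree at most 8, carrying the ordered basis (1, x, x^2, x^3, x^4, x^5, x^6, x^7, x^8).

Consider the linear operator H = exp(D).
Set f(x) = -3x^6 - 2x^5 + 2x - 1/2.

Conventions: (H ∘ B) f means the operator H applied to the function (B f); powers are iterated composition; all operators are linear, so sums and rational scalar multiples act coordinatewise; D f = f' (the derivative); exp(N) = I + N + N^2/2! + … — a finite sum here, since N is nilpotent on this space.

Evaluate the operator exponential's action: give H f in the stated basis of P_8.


the image equals g(x) = -3x^6 - 20x^5 - 55x^4 - 80x^3 - 65x^2 - 26x - 7/2

order-1 term: -18x^5 - 10x^4 + 2
order-2 term: -45x^4 - 20x^3
order-3 term: -60x^3 - 20x^2
order-4 term: -45x^2 - 10x
order-5 term: -18x - 2
order-6 term: -3
the series for exp(D) f terminates at order 6
exp(D) f = -3x^6 - 20x^5 - 55x^4 - 80x^3 - 65x^2 - 26x - 7/2


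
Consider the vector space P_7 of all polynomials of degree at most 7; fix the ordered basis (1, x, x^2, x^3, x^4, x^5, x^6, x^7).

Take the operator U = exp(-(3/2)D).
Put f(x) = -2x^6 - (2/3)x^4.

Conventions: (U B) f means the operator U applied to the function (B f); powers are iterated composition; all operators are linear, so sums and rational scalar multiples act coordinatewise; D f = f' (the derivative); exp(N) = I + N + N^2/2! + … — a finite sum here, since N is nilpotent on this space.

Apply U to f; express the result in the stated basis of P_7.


order-1 term: 18x^5 + 4x^3
order-2 term: -(135/2)x^4 - 9x^2
order-3 term: 135x^3 + 9x
order-4 term: -(1215/8)x^2 - 27/8
order-5 term: (729/8)x
order-6 term: -729/32
the series for exp(-(3/2)D) f terminates at order 6
exp(-(3/2)D) f = -2x^6 + 18x^5 - (409/6)x^4 + 139x^3 - (1287/8)x^2 + (801/8)x - 837/32

the image equals g(x) = -2x^6 + 18x^5 - (409/6)x^4 + 139x^3 - (1287/8)x^2 + (801/8)x - 837/32


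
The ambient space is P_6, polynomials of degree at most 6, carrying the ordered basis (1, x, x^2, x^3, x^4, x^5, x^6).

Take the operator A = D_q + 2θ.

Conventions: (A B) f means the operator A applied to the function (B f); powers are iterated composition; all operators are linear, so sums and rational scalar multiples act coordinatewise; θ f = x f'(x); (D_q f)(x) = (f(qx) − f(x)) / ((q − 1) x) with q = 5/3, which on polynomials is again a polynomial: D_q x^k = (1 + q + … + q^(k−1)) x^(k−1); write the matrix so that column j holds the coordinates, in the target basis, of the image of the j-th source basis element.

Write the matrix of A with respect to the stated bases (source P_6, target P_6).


the matrix is [[0, 1, 0, 0, 0, 0, 0]; [0, 2, 8/3, 0, 0, 0, 0]; [0, 0, 4, 49/9, 0, 0, 0]; [0, 0, 0, 6, 272/27, 0, 0]; [0, 0, 0, 0, 8, 1441/81, 0]; [0, 0, 0, 0, 0, 10, 7448/243]; [0, 0, 0, 0, 0, 0, 12]] (rows listed top to bottom)

image of 1: 0
image of x: 2x + 1
image of x^2: 4x^2 + (8/3)x
image of x^3: 6x^3 + (49/9)x^2
image of x^4: 8x^4 + (272/27)x^3
image of x^5: 10x^5 + (1441/81)x^4
image of x^6: 12x^6 + (7448/243)x^5
each image's coordinates form column j of the matrix


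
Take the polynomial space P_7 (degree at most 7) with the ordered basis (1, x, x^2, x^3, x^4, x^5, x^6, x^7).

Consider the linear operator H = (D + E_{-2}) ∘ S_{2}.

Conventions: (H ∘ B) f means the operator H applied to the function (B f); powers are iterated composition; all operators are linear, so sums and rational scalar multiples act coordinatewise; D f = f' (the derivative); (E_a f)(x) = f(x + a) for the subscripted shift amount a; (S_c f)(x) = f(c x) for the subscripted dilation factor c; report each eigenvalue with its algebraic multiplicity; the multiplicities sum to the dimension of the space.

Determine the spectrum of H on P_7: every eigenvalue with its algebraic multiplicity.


λ = 1 (multiplicity 1), λ = 2 (multiplicity 1), λ = 4 (multiplicity 1), λ = 8 (multiplicity 1), λ = 16 (multiplicity 1), λ = 32 (multiplicity 1), λ = 64 (multiplicity 1), λ = 128 (multiplicity 1)

image of 1: 1
image of x: 2x - 2
image of x^2: 4x^2 - 8x + 16
image of x^3: 8x^3 - 24x^2 + 96x - 64
image of x^4: 16x^4 - 64x^3 + 384x^2 - 512x + 256
image of x^5: 32x^5 - 160x^4 + 1280x^3 - 2560x^2 + 2560x - 1024
image of x^6: 64x^6 - 384x^5 + 3840x^4 - 10240x^3 + 15360x^2 - 12288x + 4096
image of x^7: 128x^7 - 896x^6 + 10752x^5 - 35840x^4 + 71680x^3 - 86016x^2 + 57344x - 16384
the matrix is upper triangular; its diagonal is (1, 2, 4, 8, 16, 32, 64, 128)
for a triangular matrix the eigenvalues are the diagonal entries, with algebraic multiplicity their repetition count


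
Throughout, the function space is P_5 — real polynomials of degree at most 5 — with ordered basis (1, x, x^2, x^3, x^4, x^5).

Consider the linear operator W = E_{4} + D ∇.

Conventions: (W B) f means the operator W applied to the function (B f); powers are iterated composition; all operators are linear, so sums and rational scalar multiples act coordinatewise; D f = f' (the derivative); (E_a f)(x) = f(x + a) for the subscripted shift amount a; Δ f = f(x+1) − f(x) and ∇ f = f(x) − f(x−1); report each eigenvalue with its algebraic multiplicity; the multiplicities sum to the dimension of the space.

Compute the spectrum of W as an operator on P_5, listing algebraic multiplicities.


image of 1: 1
image of x: x + 4
image of x^2: x^2 + 8x + 18
image of x^3: x^3 + 12x^2 + 54x + 61
image of x^4: x^4 + 16x^3 + 108x^2 + 244x + 260
image of x^5: x^5 + 20x^4 + 180x^3 + 610x^2 + 1300x + 1019
the matrix is upper triangular; its diagonal is (1, 1, 1, 1, 1, 1)
for a triangular matrix the eigenvalues are the diagonal entries, with algebraic multiplicity their repetition count

λ = 1 (multiplicity 6)


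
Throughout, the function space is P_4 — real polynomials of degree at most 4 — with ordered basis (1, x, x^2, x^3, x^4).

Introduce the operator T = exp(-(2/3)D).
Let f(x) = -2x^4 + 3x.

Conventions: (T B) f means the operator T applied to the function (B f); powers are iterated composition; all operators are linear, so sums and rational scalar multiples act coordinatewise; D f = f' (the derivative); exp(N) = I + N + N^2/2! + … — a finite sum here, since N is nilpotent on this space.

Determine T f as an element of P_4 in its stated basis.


order-1 term: (16/3)x^3 - 2
order-2 term: -(16/3)x^2
order-3 term: (64/27)x
order-4 term: -32/81
the series for exp(-(2/3)D) f terminates at order 4
exp(-(2/3)D) f = -2x^4 + (16/3)x^3 - (16/3)x^2 + (145/27)x - 194/81

the image equals g(x) = -2x^4 + (16/3)x^3 - (16/3)x^2 + (145/27)x - 194/81


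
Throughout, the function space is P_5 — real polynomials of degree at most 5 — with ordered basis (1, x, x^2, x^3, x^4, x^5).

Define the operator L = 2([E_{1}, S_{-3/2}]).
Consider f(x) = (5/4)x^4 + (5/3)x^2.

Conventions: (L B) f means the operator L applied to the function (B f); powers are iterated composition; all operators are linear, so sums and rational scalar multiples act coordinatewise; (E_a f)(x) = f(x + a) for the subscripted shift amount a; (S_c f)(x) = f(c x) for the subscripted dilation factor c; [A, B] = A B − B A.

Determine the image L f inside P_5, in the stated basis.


S_{-3/2} f = (405/64)x^4 + (15/4)x^2
E_{1} S_{-3/2} f = (405/64)x^4 + (405/16)x^3 + (1335/32)x^2 + (525/16)x + 645/64
E_{1} f = (5/4)x^4 + 5x^3 + (55/6)x^2 + (25/3)x + 35/12
S_{-3/2} E_{1} f = (405/64)x^4 - (135/8)x^3 + (165/8)x^2 - (25/2)x + 35/12
[E_{1}, S_{-3/2}] f = (675/16)x^3 + (675/32)x^2 + (725/16)x + 1375/192
(2([E_{1}, S_{-3/2}])) f = (675/8)x^3 + (675/16)x^2 + (725/8)x + 1375/96

the result is g(x) = (675/8)x^3 + (675/16)x^2 + (725/8)x + 1375/96


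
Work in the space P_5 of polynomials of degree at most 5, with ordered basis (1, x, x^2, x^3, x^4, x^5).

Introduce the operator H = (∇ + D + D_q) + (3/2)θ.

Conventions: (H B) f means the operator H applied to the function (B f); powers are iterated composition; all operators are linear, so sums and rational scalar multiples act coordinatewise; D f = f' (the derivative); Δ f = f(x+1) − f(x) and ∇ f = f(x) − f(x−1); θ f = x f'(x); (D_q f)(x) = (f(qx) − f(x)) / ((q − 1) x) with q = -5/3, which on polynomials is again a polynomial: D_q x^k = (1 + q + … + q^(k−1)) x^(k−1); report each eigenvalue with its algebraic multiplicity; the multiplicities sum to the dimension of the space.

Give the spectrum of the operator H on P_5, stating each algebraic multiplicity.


λ = 0 (multiplicity 1), λ = 3/2 (multiplicity 1), λ = 3 (multiplicity 1), λ = 9/2 (multiplicity 1), λ = 6 (multiplicity 1), λ = 15/2 (multiplicity 1)

image of 1: 0
image of x: (3/2)x + 3
image of x^2: 3x^2 + (10/3)x - 1
image of x^3: (9/2)x^3 + (73/9)x^2 - 3x + 1
image of x^4: 6x^4 + (148/27)x^3 - 6x^2 + 4x - 1
image of x^5: (15/2)x^5 + (1231/81)x^4 - 10x^3 + 10x^2 - 5x + 1
the matrix is upper triangular; its diagonal is (0, 3/2, 3, 9/2, 6, 15/2)
for a triangular matrix the eigenvalues are the diagonal entries, with algebraic multiplicity their repetition count


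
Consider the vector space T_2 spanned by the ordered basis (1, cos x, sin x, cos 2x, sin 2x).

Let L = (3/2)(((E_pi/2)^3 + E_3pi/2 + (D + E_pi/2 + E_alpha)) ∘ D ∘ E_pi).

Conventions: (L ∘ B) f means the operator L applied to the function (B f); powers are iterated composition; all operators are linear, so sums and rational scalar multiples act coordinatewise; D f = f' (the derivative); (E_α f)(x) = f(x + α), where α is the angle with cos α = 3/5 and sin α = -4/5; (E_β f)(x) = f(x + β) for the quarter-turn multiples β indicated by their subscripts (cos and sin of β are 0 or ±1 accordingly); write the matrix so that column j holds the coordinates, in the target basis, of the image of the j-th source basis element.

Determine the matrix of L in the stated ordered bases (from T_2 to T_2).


image of 1: 0
image of cos x: -(6/5)cos x + (9/10)sin x
image of sin x: -(9/10)cos x - (6/5)sin x
image of cos 2x: -(78/25)cos 2x + (246/25)sin 2x
image of sin 2x: -(246/25)cos 2x - (78/25)sin 2x
each image's coordinates form column j of the matrix

the matrix is [[0, 0, 0, 0, 0]; [0, -6/5, -9/10, 0, 0]; [0, 9/10, -6/5, 0, 0]; [0, 0, 0, -78/25, -246/25]; [0, 0, 0, 246/25, -78/25]] (rows listed top to bottom)


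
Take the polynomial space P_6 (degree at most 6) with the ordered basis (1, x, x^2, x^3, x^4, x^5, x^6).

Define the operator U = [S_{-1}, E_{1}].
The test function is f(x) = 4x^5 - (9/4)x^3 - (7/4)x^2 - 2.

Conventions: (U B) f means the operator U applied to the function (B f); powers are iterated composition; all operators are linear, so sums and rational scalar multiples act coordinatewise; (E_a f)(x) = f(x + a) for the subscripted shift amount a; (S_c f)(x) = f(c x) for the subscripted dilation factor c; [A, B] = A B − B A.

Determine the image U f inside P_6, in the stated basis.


E_{1} f = 4x^5 + 20x^4 + (151/4)x^3 + (63/2)x^2 + (39/4)x - 2
S_{-1} E_{1} f = -4x^5 + 20x^4 - (151/4)x^3 + (63/2)x^2 - (39/4)x - 2
S_{-1} f = -4x^5 + (9/4)x^3 - (7/4)x^2 - 2
E_{1} S_{-1} f = -4x^5 - 20x^4 - (151/4)x^3 - 35x^2 - (67/4)x - 11/2
[S_{-1}, E_{1}] f = 40x^4 + (133/2)x^2 + 7x + 7/2

g(x) = 40x^4 + (133/2)x^2 + 7x + 7/2


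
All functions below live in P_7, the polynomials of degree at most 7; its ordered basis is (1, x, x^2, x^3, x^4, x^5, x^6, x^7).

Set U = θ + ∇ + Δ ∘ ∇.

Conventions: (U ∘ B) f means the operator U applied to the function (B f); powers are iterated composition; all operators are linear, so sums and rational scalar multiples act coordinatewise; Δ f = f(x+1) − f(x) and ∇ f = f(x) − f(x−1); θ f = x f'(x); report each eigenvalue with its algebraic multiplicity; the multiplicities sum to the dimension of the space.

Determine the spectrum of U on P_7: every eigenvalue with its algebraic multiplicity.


λ = 0 (multiplicity 1), λ = 1 (multiplicity 1), λ = 2 (multiplicity 1), λ = 3 (multiplicity 1), λ = 4 (multiplicity 1), λ = 5 (multiplicity 1), λ = 6 (multiplicity 1), λ = 7 (multiplicity 1)

image of 1: 0
image of x: x + 1
image of x^2: 2x^2 + 2x + 1
image of x^3: 3x^3 + 3x^2 + 3x + 1
image of x^4: 4x^4 + 4x^3 + 6x^2 + 4x + 1
image of x^5: 5x^5 + 5x^4 + 10x^3 + 10x^2 + 5x + 1
image of x^6: 6x^6 + 6x^5 + 15x^4 + 20x^3 + 15x^2 + 6x + 1
image of x^7: 7x^7 + 7x^6 + 21x^5 + 35x^4 + 35x^3 + 21x^2 + 7x + 1
the matrix is upper triangular; its diagonal is (0, 1, 2, 3, 4, 5, 6, 7)
for a triangular matrix the eigenvalues are the diagonal entries, with algebraic multiplicity their repetition count


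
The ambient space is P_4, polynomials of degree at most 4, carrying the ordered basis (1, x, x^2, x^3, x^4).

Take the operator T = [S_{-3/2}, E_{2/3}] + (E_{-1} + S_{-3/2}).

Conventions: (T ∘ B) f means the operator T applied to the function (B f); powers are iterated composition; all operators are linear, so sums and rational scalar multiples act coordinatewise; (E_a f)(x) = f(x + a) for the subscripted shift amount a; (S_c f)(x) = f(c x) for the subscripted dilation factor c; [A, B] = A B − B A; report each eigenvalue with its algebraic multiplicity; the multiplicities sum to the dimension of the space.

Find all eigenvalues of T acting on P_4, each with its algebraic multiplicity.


image of 1: 2
image of x: -(1/2)x + 2/3
image of x^2: (13/4)x^2 - 7x + 4/9
image of x^3: -(19/8)x^3 + (33/4)x^2 + (11/2)x + 8/27
image of x^4: (97/16)x^4 - (53/2)x^3 - (3/2)x^2 - (106/9)x + 16/81
the matrix is upper triangular; its diagonal is (2, -1/2, 13/4, -19/8, 97/16)
for a triangular matrix the eigenvalues are the diagonal entries, with algebraic multiplicity their repetition count

λ = -19/8 (multiplicity 1), λ = -1/2 (multiplicity 1), λ = 2 (multiplicity 1), λ = 13/4 (multiplicity 1), λ = 97/16 (multiplicity 1)


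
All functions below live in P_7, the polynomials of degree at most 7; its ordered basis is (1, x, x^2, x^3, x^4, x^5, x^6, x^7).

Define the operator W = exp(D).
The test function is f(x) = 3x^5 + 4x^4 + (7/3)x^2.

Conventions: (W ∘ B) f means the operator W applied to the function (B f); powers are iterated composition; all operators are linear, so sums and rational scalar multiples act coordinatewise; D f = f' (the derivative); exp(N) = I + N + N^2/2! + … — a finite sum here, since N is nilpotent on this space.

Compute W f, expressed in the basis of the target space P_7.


g(x) = 3x^5 + 19x^4 + 46x^3 + (169/3)x^2 + (107/3)x + 28/3

order-1 term: 15x^4 + 16x^3 + (14/3)x
order-2 term: 30x^3 + 24x^2 + 7/3
order-3 term: 30x^2 + 16x
order-4 term: 15x + 4
order-5 term: 3
the series for exp(D) f terminates at order 5
exp(D) f = 3x^5 + 19x^4 + 46x^3 + (169/3)x^2 + (107/3)x + 28/3


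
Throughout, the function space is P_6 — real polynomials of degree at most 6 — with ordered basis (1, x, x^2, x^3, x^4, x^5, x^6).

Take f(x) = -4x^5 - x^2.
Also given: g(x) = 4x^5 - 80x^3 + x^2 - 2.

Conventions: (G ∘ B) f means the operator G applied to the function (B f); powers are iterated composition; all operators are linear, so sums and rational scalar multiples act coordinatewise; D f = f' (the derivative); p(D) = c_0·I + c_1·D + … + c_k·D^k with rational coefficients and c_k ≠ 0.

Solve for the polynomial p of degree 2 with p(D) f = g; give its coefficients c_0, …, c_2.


p(D) = -I + D^2, i.e. c_0 = -1, c_1 = 0, c_2 = 1

D^0 f = -4x^5 - x^2
D^1 f = -20x^4 - 2x
D^2 f = -80x^3 - 2
matching coefficients of g against c_0 f + c_1 Df + … from the top degree down determines the c_i
solution: c_0 = -1, c_1 = 0, c_2 = 1


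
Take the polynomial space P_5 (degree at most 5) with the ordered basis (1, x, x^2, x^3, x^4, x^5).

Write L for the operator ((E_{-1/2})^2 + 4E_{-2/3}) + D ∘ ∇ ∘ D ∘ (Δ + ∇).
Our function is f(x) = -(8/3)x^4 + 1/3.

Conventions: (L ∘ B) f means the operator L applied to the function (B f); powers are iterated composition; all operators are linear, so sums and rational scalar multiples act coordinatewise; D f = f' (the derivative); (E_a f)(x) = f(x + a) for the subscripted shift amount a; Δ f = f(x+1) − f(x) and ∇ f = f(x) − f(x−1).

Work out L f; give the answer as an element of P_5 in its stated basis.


E_{-1/2} f = -(8/3)x^4 + (16/3)x^3 - 4x^2 + (4/3)x + 1/6
E_{-1/2} E_{-1/2} f = -(8/3)x^4 + (32/3)x^3 - 16x^2 + (32/3)x - 7/3
E_{-2/3} f = -(8/3)x^4 + (64/9)x^3 - (64/9)x^2 + (256/81)x - 47/243
(4E_{-2/3}) f = -(32/3)x^4 + (256/9)x^3 - (256/9)x^2 + (1024/81)x - 188/243
((E_{-1/2})^2 + 4E_{-2/3}) f = -(40/3)x^4 + (352/9)x^3 - (400/9)x^2 + (1888/81)x - 755/243
Δ f = -(32/3)x^3 - 16x^2 - (32/3)x - 8/3
∇ f = -(32/3)x^3 + 16x^2 - (32/3)x + 8/3
(Δ + ∇) f = -(64/3)x^3 - (64/3)x
D (Δ + ∇) f = -64x^2 - 64/3
∇ D (Δ + ∇) f = -128x + 64
D ∇ D (Δ + ∇) f = -128
(((E_{-1/2})^2 + 4E_{-2/3}) + D ∘ ∇ ∘ D ∘ (Δ + ∇)) f = -(40/3)x^4 + (352/9)x^3 - (400/9)x^2 + (1888/81)x - 31859/243

the result is g(x) = -(40/3)x^4 + (352/9)x^3 - (400/9)x^2 + (1888/81)x - 31859/243


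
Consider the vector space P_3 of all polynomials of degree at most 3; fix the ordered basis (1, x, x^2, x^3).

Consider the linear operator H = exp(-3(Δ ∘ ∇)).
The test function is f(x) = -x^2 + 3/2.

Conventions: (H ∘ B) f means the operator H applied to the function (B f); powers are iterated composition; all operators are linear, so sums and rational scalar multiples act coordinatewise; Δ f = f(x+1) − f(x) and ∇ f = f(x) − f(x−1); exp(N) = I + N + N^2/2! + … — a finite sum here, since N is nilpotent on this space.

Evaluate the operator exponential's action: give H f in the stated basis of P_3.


the image equals g(x) = -x^2 + 15/2

order-1 term: 6
the series for exp(-3(Δ ∘ ∇)) f terminates at order 1
exp(-3(Δ ∘ ∇)) f = -x^2 + 15/2


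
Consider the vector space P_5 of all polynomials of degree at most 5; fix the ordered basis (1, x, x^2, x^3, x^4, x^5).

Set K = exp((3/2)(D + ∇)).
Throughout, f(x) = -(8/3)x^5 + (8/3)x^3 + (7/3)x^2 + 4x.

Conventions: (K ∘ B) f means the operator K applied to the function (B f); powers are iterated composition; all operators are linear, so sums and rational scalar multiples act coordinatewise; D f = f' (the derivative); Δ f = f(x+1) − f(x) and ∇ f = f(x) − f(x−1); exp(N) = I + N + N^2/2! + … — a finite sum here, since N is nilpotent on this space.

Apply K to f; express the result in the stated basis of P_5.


order-1 term: -40x^4 + 40x^3 - 16x^2 + 22x + 17/2
order-2 term: -240x^3 + 360x^2 - 258x + 105
order-3 term: -720x^2 + 1080x - 558
order-4 term: -1080x + 1080
order-5 term: -648
the series for exp((3/2)(D + ∇)) f terminates at order 5
exp((3/2)(D + ∇)) f = -(8/3)x^5 - 40x^4 - (592/3)x^3 - (1121/3)x^2 - 232x - 25/2

the image equals g(x) = -(8/3)x^5 - 40x^4 - (592/3)x^3 - (1121/3)x^2 - 232x - 25/2


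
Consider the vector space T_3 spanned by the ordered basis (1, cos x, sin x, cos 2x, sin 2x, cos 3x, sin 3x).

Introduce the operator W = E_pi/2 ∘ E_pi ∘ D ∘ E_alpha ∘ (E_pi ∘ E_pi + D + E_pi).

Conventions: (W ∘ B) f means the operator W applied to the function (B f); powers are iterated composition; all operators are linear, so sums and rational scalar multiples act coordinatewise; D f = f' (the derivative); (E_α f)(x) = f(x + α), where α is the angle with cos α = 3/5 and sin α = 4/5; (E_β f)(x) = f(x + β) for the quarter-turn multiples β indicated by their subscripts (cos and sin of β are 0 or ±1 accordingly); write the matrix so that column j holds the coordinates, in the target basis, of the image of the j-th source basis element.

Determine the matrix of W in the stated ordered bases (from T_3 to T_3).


image of 1: 0
image of cos x: -(4/5)cos x - (3/5)sin x
image of sin x: (3/5)cos x - (4/5)sin x
image of cos 2x: (68/25)cos 2x - (124/25)sin 2x
image of sin 2x: (124/25)cos 2x + (68/25)sin 2x
image of cos 3x: (396/125)cos 3x - (1053/125)sin 3x
image of sin 3x: (1053/125)cos 3x + (396/125)sin 3x
each image's coordinates form column j of the matrix

the matrix is [[0, 0, 0, 0, 0, 0, 0]; [0, -4/5, 3/5, 0, 0, 0, 0]; [0, -3/5, -4/5, 0, 0, 0, 0]; [0, 0, 0, 68/25, 124/25, 0, 0]; [0, 0, 0, -124/25, 68/25, 0, 0]; [0, 0, 0, 0, 0, 396/125, 1053/125]; [0, 0, 0, 0, 0, -1053/125, 396/125]] (rows listed top to bottom)


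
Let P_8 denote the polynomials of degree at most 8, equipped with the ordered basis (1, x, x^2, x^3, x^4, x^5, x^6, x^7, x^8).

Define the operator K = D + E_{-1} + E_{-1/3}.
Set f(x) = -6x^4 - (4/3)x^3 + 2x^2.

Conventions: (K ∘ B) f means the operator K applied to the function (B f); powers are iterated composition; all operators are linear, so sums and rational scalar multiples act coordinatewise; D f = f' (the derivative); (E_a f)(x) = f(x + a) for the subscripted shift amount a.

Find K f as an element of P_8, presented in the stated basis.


the image equals g(x) = -12x^4 + (16/3)x^3 - (104/3)x^2 + (172/9)x - 200/81

D f = -24x^3 - 4x^2 + 4x
E_{-1} f = -6x^4 + (68/3)x^3 - 30x^2 + 16x - 8/3
E_{-1/3} f = -6x^4 + (20/3)x^3 - (2/3)x^2 - (8/9)x + 16/81
(D + E_{-1} + E_{-1/3}) f = -12x^4 + (16/3)x^3 - (104/3)x^2 + (172/9)x - 200/81


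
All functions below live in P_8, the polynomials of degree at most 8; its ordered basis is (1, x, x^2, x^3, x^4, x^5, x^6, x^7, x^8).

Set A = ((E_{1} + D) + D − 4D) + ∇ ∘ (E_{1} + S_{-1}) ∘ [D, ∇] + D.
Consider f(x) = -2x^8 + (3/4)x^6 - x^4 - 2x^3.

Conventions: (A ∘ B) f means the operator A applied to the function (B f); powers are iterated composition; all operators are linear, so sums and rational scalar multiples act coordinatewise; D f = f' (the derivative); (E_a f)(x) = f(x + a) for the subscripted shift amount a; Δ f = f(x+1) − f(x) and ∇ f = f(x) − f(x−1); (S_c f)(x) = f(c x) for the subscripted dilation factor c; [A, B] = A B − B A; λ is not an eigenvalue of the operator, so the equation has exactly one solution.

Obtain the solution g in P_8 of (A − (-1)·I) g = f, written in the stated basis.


write g with unknown coordinates in the stated basis and equate coefficients in (A − (-1)·I) g = f
solving from the highest basis element down gives g = -x^8 + (115/8)x^6 + 28x^5 - (1173/16)x^4 - (1027/4)x^3 - (111/8)x^2 + (3381/8)x + 4841/32
check: A g = -x^8 - (109/8)x^6 - 28x^5 + (1157/16)x^4 + (1019/4)x^3 + (111/8)x^2 - (3381/8)x - 4841/32
so A g − (-1)·g = -2x^8 + (3/4)x^6 - x^4 - 2x^3 = f ✓

the image equals g(x) = -x^8 + (115/8)x^6 + 28x^5 - (1173/16)x^4 - (1027/4)x^3 - (111/8)x^2 + (3381/8)x + 4841/32


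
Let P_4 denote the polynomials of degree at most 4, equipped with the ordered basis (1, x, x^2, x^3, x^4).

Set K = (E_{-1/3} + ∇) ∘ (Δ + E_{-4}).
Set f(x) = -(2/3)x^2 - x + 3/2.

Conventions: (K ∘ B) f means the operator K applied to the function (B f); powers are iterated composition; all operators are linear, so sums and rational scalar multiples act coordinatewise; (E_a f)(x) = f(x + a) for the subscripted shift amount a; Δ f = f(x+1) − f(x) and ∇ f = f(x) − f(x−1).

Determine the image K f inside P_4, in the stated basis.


the result is g(x) = -(2/3)x^2 + (19/9)x - 229/54

Δ f = -(4/3)x - 5/3
E_{-4} f = -(2/3)x^2 + (13/3)x - 31/6
(Δ + E_{-4}) f = -(2/3)x^2 + 3x - 41/6
E_{-1/3} (Δ + E_{-4}) f = -(2/3)x^2 + (31/9)x - 427/54
∇ (Δ + E_{-4}) f = -(4/3)x + 11/3
(E_{-1/3} + ∇) (Δ + E_{-4}) f = -(2/3)x^2 + (19/9)x - 229/54


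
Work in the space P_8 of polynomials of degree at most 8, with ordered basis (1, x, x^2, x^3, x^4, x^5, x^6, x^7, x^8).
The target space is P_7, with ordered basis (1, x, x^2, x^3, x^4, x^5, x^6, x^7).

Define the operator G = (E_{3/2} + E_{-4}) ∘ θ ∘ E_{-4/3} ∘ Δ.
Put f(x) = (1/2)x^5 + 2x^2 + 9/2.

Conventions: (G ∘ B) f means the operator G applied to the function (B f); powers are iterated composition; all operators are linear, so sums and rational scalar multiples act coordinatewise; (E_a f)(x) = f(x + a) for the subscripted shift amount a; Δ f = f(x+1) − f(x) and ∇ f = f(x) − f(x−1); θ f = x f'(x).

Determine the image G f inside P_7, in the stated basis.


g(x) = 20x^4 - 150x^3 + (7975/6)x^2 - (423161/108)x + 246335/54

Δ f = (5/2)x^4 + 5x^3 + 5x^2 + (13/2)x + 5/2
E_{-4/3} Δ f = (5/2)x^4 - (25/3)x^3 + (35/3)x^2 - (209/54)x - 199/162
θ E_{-4/3} Δ f = 10x^4 - 25x^3 + (70/3)x^2 - (209/54)x
E_{3/2} (θ ∘ E_{-4/3} ∘ Δ) f = 10x^4 + 35x^3 + (275/6)x^2 + (3497/108)x + 233/18
E_{-4} (θ ∘ E_{-4/3} ∘ Δ) f = 10x^4 - 185x^3 + (3850/3)x^2 - (213329/54)x + 122818/27
(E_{3/2} + E_{-4}) (θ ∘ E_{-4/3} ∘ Δ) f = 20x^4 - 150x^3 + (7975/6)x^2 - (423161/108)x + 246335/54


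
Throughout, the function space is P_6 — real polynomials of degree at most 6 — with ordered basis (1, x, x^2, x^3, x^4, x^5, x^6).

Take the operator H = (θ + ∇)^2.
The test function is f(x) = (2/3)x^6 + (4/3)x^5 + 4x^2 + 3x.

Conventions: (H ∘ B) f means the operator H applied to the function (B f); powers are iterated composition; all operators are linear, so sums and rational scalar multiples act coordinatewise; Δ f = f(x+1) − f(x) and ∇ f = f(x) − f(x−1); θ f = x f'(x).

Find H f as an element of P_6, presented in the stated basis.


θ f = 4x^6 + (20/3)x^5 + 8x^2 + 3x
∇ f = 4x^5 - (10/3)x^4 + (10/3)x^2 + (16/3)x - 1/3
(θ + ∇) f = 4x^6 + (32/3)x^5 - (10/3)x^4 + (34/3)x^2 + (25/3)x - 1/3
θ (θ + ∇) f = 24x^6 + (160/3)x^5 - (40/3)x^4 + (68/3)x^2 + (25/3)x
∇ (θ + ∇) f = 24x^5 - (20/3)x^4 - 40x^3 + (200/3)x^2 - 20x + 7
(θ + ∇) (θ + ∇) f = 24x^6 + (232/3)x^5 - 20x^4 - 40x^3 + (268/3)x^2 - (35/3)x + 7

g(x) = 24x^6 + (232/3)x^5 - 20x^4 - 40x^3 + (268/3)x^2 - (35/3)x + 7


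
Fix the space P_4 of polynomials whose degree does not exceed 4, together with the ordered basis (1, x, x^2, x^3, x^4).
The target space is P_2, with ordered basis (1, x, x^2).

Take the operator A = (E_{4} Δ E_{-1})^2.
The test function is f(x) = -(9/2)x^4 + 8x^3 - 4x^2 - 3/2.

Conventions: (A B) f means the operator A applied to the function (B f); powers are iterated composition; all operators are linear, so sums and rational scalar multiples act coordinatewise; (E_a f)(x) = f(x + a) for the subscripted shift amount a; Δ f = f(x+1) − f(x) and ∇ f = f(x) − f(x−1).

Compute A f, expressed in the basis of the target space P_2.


E_{-1} f = -(9/2)x^4 + 26x^3 - 55x^2 + 50x - 18
Δ E_{-1} f = -18x^3 + 51x^2 - 50x + 33/2
E_{4} Δ E_{-1} f = -18x^3 - 165x^2 - 506x - 1039/2
E_{-1} (E_{4} Δ E_{-1}) f = -18x^3 - 111x^2 - 230x - 321/2
Δ E_{-1} (E_{4} Δ E_{-1}) f = -54x^2 - 276x - 359
E_{4} Δ E_{-1} (E_{4} Δ E_{-1}) f = -54x^2 - 708x - 2327

the image equals g(x) = -54x^2 - 708x - 2327


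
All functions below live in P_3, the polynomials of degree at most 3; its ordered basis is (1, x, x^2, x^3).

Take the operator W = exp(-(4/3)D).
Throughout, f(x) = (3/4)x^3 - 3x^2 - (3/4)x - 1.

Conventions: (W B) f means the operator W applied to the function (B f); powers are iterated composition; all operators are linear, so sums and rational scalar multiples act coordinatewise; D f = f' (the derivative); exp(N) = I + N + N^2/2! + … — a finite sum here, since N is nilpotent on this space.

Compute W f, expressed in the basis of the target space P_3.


g(x) = (3/4)x^3 - 6x^2 + (45/4)x - 64/9

order-1 term: -3x^2 + 8x + 1
order-2 term: 4x - 16/3
order-3 term: -16/9
the series for exp(-(4/3)D) f terminates at order 3
exp(-(4/3)D) f = (3/4)x^3 - 6x^2 + (45/4)x - 64/9


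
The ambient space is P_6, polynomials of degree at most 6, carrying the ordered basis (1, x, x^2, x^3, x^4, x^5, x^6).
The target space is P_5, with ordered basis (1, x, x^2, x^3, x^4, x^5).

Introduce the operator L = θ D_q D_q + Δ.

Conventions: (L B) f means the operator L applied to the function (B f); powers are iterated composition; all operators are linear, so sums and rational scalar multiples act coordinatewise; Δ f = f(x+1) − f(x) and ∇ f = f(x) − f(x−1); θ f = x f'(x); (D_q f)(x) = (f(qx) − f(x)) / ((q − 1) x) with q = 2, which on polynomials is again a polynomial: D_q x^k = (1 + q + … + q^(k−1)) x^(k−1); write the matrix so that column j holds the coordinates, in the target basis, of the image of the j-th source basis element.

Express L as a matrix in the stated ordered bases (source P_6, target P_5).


image of 1: 0
image of x: 1
image of x^2: 2x + 1
image of x^3: 3x^2 + 24x + 1
image of x^4: 4x^3 + 216x^2 + 4x + 1
image of x^5: 5x^4 + 1405x^3 + 10x^2 + 5x + 1
image of x^6: 6x^5 + 7827x^4 + 20x^3 + 15x^2 + 6x + 1
each image's coordinates form column j of the matrix

the matrix is [[0, 1, 1, 1, 1, 1, 1]; [0, 0, 2, 24, 4, 5, 6]; [0, 0, 0, 3, 216, 10, 15]; [0, 0, 0, 0, 4, 1405, 20]; [0, 0, 0, 0, 0, 5, 7827]; [0, 0, 0, 0, 0, 0, 6]] (rows listed top to bottom)


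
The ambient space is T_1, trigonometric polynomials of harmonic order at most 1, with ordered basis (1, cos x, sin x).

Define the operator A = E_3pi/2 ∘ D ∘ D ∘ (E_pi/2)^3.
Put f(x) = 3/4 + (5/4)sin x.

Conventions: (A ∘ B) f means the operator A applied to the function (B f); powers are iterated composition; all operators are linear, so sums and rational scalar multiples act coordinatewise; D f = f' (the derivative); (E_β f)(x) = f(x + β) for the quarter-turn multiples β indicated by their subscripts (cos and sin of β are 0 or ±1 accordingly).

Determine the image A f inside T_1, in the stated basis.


the result is g(x) = (5/4)sin x

E_pi/2 f = 3/4 + (5/4)cos x
E_pi/2 E_pi/2 f = 3/4 - (5/4)sin x
E_pi/2 E_pi/2 E_pi/2 f = 3/4 - (5/4)cos x
D (E_pi/2)^3 f = (5/4)sin x
D D (E_pi/2)^3 f = (5/4)cos x
E_3pi/2 D D (E_pi/2)^3 f = (5/4)sin x


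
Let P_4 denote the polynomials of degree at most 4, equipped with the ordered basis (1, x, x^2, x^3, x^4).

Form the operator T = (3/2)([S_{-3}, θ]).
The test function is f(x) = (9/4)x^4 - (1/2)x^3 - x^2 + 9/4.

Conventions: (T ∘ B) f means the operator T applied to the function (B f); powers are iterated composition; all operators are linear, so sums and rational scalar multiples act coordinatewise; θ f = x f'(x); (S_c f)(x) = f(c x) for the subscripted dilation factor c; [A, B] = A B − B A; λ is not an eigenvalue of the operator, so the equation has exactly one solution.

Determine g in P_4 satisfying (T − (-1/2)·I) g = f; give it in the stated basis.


write g with unknown coordinates in the stated basis and equate coefficients in (T − (-1/2)·I) g = f
solving from the highest basis element down gives g = (9/2)x^4 - x^3 - 2x^2 + 9/2
check: T g = 0
so T g − (-1/2)·g = (9/4)x^4 - (1/2)x^3 - x^2 + 9/4 = f ✓

g(x) = (9/2)x^4 - x^3 - 2x^2 + 9/2


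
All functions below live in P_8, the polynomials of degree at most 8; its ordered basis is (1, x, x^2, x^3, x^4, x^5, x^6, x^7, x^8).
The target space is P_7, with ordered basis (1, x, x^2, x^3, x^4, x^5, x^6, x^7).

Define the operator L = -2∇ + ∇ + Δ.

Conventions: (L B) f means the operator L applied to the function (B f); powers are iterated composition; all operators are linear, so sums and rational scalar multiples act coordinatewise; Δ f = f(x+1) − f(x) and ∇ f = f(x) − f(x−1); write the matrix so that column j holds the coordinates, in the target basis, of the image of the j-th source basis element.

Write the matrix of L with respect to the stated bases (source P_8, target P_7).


image of 1: 0
image of x: 0
image of x^2: 2
image of x^3: 6x
image of x^4: 12x^2 + 2
image of x^5: 20x^3 + 10x
image of x^6: 30x^4 + 30x^2 + 2
image of x^7: 42x^5 + 70x^3 + 14x
image of x^8: 56x^6 + 140x^4 + 56x^2 + 2
each image's coordinates form column j of the matrix

the matrix is [[0, 0, 2, 0, 2, 0, 2, 0, 2]; [0, 0, 0, 6, 0, 10, 0, 14, 0]; [0, 0, 0, 0, 12, 0, 30, 0, 56]; [0, 0, 0, 0, 0, 20, 0, 70, 0]; [0, 0, 0, 0, 0, 0, 30, 0, 140]; [0, 0, 0, 0, 0, 0, 0, 42, 0]; [0, 0, 0, 0, 0, 0, 0, 0, 56]; [0, 0, 0, 0, 0, 0, 0, 0, 0]] (rows listed top to bottom)


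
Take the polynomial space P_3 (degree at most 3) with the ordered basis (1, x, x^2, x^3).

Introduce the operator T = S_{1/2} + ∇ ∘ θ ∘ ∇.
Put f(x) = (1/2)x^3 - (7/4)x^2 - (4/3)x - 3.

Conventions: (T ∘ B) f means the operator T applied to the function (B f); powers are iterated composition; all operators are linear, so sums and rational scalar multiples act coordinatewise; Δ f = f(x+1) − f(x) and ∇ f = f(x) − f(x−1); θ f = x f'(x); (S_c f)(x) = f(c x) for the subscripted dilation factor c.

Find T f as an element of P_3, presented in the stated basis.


g(x) = (1/16)x^3 - (7/16)x^2 + (16/3)x - 11

S_{1/2} f = (1/16)x^3 - (7/16)x^2 - (2/3)x - 3
∇ f = (3/2)x^2 - 5x + 11/12
θ ∇ f = 3x^2 - 5x
∇ θ ∇ f = 6x - 8
(S_{1/2} + ∇ ∘ θ ∘ ∇) f = (1/16)x^3 - (7/16)x^2 + (16/3)x - 11


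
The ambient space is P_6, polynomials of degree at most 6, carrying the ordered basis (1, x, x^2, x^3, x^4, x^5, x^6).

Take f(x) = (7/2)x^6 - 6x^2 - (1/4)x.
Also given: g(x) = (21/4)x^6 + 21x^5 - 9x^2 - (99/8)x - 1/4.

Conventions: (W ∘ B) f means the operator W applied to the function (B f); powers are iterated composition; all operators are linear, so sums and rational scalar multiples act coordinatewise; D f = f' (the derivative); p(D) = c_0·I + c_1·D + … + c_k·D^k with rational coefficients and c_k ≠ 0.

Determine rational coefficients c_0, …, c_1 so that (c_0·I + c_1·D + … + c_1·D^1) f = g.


D^0 f = (7/2)x^6 - 6x^2 - (1/4)x
D^1 f = 21x^5 - 12x - 1/4
matching coefficients of g against c_0 f + c_1 Df + … from the top degree down determines the c_i
solution: c_0 = 3/2, c_1 = 1

c_0 = 3/2, c_1 = 1


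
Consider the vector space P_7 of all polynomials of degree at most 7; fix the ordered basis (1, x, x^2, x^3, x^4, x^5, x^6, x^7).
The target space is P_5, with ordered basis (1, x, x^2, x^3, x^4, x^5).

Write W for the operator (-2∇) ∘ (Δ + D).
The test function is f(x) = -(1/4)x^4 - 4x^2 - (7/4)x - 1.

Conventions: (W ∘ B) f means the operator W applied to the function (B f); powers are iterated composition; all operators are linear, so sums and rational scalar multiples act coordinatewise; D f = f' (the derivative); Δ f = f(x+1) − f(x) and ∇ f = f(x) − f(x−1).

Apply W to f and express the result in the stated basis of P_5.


g(x) = 12x^2 - 6x + 35

Δ f = -x^3 - (3/2)x^2 - 9x - 6
D f = -x^3 - 8x - 7/4
(Δ + D) f = -2x^3 - (3/2)x^2 - 17x - 31/4
∇ (Δ + D) f = -6x^2 + 3x - 35/2
(-2∇) (Δ + D) f = 12x^2 - 6x + 35


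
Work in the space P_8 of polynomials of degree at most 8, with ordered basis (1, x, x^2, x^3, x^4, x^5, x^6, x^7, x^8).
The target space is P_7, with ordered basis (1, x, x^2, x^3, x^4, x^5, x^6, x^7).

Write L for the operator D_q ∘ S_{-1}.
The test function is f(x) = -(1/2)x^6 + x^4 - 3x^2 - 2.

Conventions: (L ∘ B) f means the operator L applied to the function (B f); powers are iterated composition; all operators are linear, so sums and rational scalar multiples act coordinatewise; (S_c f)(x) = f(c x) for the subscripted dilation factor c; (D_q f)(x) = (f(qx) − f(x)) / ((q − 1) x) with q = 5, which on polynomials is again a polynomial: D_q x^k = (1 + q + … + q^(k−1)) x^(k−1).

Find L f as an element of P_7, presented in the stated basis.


g(x) = -1953x^5 + 156x^3 - 18x

S_{-1} f = -(1/2)x^6 + x^4 - 3x^2 - 2
D_q S_{-1} f = -1953x^5 + 156x^3 - 18x


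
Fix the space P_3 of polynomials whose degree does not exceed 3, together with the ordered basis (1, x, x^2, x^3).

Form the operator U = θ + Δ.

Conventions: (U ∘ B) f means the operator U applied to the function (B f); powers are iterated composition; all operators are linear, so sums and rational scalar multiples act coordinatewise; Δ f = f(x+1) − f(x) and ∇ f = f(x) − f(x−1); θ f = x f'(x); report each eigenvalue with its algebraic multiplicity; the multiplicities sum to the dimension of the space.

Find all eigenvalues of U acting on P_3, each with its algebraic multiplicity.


λ = 0 (multiplicity 1), λ = 1 (multiplicity 1), λ = 2 (multiplicity 1), λ = 3 (multiplicity 1)

image of 1: 0
image of x: x + 1
image of x^2: 2x^2 + 2x + 1
image of x^3: 3x^3 + 3x^2 + 3x + 1
the matrix is upper triangular; its diagonal is (0, 1, 2, 3)
for a triangular matrix the eigenvalues are the diagonal entries, with algebraic multiplicity their repetition count


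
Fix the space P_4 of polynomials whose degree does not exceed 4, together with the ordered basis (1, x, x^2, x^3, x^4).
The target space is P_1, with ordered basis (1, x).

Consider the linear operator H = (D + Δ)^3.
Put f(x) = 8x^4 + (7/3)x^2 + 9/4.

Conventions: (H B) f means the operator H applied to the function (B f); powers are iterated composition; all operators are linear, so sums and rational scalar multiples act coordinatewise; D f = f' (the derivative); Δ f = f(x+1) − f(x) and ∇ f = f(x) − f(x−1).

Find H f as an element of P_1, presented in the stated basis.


the image equals g(x) = 1536x + 1152

D f = 32x^3 + (14/3)x
Δ f = 32x^3 + 48x^2 + (110/3)x + 31/3
(D + Δ) f = 64x^3 + 48x^2 + (124/3)x + 31/3
D (D + Δ) f = 192x^2 + 96x + 124/3
Δ (D + Δ) f = 192x^2 + 288x + 460/3
(D + Δ) (D + Δ) f = 384x^2 + 384x + 584/3
D (D + Δ) (D + Δ) f = 768x + 384
Δ (D + Δ) (D + Δ) f = 768x + 768
(D + Δ) (D + Δ) (D + Δ) f = 1536x + 1152


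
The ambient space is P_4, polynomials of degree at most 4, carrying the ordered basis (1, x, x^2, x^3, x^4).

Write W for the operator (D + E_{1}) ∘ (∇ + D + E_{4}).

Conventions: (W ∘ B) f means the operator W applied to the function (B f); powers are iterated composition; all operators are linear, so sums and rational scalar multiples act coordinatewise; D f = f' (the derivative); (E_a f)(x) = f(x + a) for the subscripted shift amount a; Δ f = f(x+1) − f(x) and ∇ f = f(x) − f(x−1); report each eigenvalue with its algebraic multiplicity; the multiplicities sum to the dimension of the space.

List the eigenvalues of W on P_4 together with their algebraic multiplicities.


λ = 1 (multiplicity 5)

image of 1: 1
image of x: x + 8
image of x^2: x^2 + 16x + 40
image of x^3: x^3 + 24x^2 + 120x + 174
image of x^4: x^4 + 32x^3 + 240x^2 + 696x + 890
the matrix is upper triangular; its diagonal is (1, 1, 1, 1, 1)
for a triangular matrix the eigenvalues are the diagonal entries, with algebraic multiplicity their repetition count
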